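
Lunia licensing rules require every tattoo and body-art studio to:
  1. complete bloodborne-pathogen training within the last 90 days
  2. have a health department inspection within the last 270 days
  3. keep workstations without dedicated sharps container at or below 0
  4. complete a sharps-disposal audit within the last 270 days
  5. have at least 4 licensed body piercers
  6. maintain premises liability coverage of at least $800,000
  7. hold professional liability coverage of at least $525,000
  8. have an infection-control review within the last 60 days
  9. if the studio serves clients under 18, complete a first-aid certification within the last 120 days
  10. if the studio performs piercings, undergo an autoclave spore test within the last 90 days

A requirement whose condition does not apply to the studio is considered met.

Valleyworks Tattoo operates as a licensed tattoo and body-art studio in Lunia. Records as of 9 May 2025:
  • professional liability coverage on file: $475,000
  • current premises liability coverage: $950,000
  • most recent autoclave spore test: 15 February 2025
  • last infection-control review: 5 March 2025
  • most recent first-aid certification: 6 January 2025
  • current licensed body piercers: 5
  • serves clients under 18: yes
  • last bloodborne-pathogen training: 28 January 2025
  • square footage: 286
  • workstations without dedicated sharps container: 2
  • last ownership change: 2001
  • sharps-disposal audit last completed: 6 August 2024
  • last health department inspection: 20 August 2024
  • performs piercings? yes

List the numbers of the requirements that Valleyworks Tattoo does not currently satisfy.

1. bloodborne-pathogen training 101 days ago vs limit 90 → not met
2. health department inspection 262 days ago vs limit 270 → met
3. workstations without dedicated sharps container 2 > 0 → not met
4. sharps-disposal audit 276 days ago vs limit 270 → not met
5. licensed body piercers 5 ≥ 4 → met
6. premises liability coverage $950,000 ≥ $800,000 → met
7. professional liability coverage $475,000 < $525,000 → not met
8. infection-control review 65 days ago vs limit 60 → not met
9. condition 'serves clients under 18' holds; first-aid certification 123 days ago vs limit 120 → not met
10. condition 'performs piercings' holds; autoclave spore test 83 days ago vs limit 90 → met
Not met: 1, 3, 4, 7, 8, 9

1, 3, 4, 7, 8, 9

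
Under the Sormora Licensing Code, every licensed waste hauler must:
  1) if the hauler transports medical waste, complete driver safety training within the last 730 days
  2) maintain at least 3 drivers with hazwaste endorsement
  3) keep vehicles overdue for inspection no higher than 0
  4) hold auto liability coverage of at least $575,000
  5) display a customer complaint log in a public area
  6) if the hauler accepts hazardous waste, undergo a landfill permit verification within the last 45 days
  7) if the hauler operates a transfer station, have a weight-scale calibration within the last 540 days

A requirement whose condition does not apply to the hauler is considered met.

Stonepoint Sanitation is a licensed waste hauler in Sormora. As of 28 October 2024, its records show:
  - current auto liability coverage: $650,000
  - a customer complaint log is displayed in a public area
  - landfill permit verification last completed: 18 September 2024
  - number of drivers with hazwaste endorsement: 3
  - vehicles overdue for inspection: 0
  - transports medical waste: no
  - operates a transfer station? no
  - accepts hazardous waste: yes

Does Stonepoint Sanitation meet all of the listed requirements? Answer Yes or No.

1. condition 'transports medical waste' does not hold → requirement n/a → met
2. drivers with hazwaste endorsement 3 ≥ 3 → met
3. vehicles overdue for inspection 0 ≤ 0 → met
4. auto liability coverage $650,000 ≥ $575,000 → met
5. customer complaint log present → met
6. condition 'accepts hazardous waste' holds; landfill permit verification 40 days ago vs limit 45 → met
7. condition 'operates a transfer station' does not hold → requirement n/a → met
All met.

Yes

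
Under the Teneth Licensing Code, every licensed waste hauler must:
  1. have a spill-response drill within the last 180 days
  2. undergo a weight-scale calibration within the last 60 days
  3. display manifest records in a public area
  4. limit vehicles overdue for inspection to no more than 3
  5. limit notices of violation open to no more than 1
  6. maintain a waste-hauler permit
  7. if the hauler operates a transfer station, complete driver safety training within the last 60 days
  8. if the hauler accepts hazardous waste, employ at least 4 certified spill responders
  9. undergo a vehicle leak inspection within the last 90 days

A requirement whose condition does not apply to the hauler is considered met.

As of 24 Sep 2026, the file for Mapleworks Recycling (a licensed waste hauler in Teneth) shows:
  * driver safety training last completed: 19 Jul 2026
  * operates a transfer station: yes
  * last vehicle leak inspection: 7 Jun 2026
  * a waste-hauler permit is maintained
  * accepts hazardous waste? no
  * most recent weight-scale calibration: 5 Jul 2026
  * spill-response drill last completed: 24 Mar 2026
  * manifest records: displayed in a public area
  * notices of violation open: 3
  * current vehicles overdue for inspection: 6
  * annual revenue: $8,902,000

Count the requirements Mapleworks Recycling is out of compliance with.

1. spill-response drill 184 days ago vs limit 180 → not met
2. weight-scale calibration 81 days ago vs limit 60 → not met
3. manifest records present → met
4. vehicles overdue for inspection 6 > 3 → not met
5. notices of violation open 3 > 1 → not met
6. waste-hauler permit present → met
7. condition 'operates a transfer station' holds; driver safety training 67 days ago vs limit 60 → not met
8. condition 'accepts hazardous waste' does not hold → requirement n/a → met
9. vehicle leak inspection 109 days ago vs limit 90 → not met
Not met: 6 of 9

6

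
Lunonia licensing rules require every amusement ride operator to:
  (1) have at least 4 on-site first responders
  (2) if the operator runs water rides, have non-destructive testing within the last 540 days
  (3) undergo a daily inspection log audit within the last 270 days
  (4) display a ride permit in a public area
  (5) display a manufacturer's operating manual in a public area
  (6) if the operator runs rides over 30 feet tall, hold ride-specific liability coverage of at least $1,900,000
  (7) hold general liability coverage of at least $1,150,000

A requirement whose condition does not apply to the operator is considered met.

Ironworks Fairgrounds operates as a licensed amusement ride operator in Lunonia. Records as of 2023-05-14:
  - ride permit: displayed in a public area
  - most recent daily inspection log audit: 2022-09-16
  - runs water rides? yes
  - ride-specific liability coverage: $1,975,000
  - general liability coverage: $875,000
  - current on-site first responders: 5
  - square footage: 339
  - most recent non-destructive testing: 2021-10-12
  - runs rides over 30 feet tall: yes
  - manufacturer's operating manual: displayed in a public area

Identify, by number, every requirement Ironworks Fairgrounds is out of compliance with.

2, 7

1. on-site first responders 5 ≥ 4 → met
2. condition 'runs water rides' holds; non-destructive testing 579 days ago vs limit 540 → not met
3. daily inspection log audit 240 days ago vs limit 270 → met
4. ride permit present → met
5. manufacturer's operating manual present → met
6. condition 'runs rides over 30 feet tall' holds; ride-specific liability coverage $1,975,000 ≥ $1,900,000 → met
7. general liability coverage $875,000 < $1,150,000 → not met
Not met: 2, 7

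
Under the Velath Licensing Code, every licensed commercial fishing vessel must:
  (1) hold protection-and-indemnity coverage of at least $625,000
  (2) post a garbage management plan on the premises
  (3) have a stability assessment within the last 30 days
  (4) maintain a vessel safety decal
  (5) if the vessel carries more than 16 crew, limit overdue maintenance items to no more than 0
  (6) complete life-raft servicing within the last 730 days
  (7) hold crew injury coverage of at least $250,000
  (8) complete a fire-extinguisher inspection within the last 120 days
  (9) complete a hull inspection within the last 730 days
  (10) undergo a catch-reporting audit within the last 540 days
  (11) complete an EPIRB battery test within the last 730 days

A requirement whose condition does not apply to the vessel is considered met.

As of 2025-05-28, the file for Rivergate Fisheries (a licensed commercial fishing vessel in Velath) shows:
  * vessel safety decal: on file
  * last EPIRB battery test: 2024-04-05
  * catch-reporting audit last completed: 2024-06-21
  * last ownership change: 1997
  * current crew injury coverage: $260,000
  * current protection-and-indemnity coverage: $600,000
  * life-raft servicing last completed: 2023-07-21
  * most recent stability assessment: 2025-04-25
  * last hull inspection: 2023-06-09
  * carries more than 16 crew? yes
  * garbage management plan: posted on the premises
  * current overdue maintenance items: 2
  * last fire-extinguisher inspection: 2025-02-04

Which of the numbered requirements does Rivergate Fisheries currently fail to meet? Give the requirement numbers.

1. protection-and-indemnity coverage $600,000 < $625,000 → not met
2. garbage management plan present → met
3. stability assessment 33 days ago vs limit 30 → not met
4. vessel safety decal present → met
5. condition 'carries more than 16 crew' holds; overdue maintenance items 2 > 0 → not met
6. life-raft servicing 677 days ago vs limit 730 → met
7. crew injury coverage $260,000 ≥ $250,000 → met
8. fire-extinguisher inspection 113 days ago vs limit 120 → met
9. hull inspection 719 days ago vs limit 730 → met
10. catch-reporting audit 341 days ago vs limit 540 → met
11. EPIRB battery test 418 days ago vs limit 730 → met
Not met: 1, 3, 5

1, 3, 5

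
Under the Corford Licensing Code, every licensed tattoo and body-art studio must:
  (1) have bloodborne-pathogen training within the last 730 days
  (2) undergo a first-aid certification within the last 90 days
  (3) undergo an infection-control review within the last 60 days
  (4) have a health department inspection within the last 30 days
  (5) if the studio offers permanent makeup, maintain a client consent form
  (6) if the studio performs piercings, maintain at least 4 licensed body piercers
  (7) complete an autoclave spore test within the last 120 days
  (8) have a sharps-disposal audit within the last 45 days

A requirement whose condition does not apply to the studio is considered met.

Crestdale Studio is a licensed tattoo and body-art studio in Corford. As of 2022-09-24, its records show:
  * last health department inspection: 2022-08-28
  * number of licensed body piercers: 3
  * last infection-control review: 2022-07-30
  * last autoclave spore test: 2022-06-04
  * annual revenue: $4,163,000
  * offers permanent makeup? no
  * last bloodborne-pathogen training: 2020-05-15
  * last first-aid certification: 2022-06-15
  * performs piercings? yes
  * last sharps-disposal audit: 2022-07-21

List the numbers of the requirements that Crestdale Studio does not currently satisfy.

1, 2, 6, 8

1. bloodborne-pathogen training 862 days ago vs limit 730 → not met
2. first-aid certification 101 days ago vs limit 90 → not met
3. infection-control review 56 days ago vs limit 60 → met
4. health department inspection 27 days ago vs limit 30 → met
5. condition 'offers permanent makeup' does not hold → requirement n/a → met
6. condition 'performs piercings' holds; licensed body piercers 3 < 4 → not met
7. autoclave spore test 112 days ago vs limit 120 → met
8. sharps-disposal audit 65 days ago vs limit 45 → not met
Not met: 1, 2, 6, 8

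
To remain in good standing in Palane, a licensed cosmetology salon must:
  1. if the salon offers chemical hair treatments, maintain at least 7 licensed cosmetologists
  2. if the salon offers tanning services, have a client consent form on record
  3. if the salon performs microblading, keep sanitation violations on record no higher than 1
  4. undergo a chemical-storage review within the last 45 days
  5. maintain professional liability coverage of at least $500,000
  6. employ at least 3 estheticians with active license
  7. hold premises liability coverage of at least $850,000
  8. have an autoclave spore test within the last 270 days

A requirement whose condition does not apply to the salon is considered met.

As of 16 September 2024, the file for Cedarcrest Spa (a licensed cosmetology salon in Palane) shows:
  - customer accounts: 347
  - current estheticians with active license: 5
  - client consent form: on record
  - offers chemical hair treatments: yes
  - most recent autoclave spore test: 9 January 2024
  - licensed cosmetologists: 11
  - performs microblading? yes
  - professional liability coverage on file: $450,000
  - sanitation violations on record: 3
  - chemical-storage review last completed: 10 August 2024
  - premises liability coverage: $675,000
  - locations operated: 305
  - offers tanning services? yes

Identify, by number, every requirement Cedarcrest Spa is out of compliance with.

1. condition 'offers chemical hair treatments' holds; licensed cosmetologists 11 ≥ 7 → met
2. condition 'offers tanning services' holds; client consent form present → met
3. condition 'performs microblading' holds; sanitation violations on record 3 > 1 → not met
4. chemical-storage review 37 days ago vs limit 45 → met
5. professional liability coverage $450,000 < $500,000 → not met
6. estheticians with active license 5 ≥ 3 → met
7. premises liability coverage $675,000 < $850,000 → not met
8. autoclave spore test 251 days ago vs limit 270 → met
Not met: 3, 5, 7

3, 5, 7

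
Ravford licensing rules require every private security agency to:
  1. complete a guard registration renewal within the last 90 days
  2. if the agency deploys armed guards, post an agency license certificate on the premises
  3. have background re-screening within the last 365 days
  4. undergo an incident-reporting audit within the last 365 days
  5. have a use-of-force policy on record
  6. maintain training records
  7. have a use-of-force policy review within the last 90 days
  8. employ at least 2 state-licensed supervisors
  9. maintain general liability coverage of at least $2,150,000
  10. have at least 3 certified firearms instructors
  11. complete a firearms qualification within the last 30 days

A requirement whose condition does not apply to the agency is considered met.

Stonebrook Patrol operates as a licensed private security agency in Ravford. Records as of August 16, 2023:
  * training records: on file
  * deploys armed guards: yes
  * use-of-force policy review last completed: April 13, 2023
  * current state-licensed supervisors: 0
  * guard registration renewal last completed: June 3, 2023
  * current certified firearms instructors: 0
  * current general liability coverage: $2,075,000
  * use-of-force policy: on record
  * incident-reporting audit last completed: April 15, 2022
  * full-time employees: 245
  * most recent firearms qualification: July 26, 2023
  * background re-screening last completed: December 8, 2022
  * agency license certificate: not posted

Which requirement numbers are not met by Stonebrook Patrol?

2, 4, 7, 8, 9, 10

1. guard registration renewal 74 days ago vs limit 90 → met
2. condition 'deploys armed guards' holds; agency license certificate absent → not met
3. background re-screening 251 days ago vs limit 365 → met
4. incident-reporting audit 488 days ago vs limit 365 → not met
5. use-of-force policy present → met
6. training records present → met
7. use-of-force policy review 125 days ago vs limit 90 → not met
8. state-licensed supervisors 0 < 2 → not met
9. general liability coverage $2,075,000 < $2,150,000 → not met
10. certified firearms instructors 0 < 3 → not met
11. firearms qualification 21 days ago vs limit 30 → met
Not met: 2, 4, 7, 8, 9, 10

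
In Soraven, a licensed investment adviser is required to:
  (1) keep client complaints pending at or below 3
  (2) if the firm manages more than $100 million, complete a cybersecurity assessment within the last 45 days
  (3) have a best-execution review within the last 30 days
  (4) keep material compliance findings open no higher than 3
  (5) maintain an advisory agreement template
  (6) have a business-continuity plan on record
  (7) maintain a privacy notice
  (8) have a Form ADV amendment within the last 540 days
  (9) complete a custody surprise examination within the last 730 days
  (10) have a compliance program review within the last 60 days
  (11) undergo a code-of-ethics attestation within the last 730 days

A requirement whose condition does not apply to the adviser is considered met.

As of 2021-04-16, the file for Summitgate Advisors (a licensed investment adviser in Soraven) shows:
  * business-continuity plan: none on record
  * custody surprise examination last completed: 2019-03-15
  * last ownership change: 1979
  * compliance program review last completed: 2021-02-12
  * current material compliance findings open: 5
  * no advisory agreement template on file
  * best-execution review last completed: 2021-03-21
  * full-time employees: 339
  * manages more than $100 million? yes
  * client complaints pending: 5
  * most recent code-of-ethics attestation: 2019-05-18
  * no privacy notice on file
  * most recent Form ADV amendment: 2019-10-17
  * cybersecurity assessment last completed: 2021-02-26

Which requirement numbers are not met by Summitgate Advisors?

1. client complaints pending 5 > 3 → not met
2. condition 'manages more than $100 million' holds; cybersecurity assessment 49 days ago vs limit 45 → not met
3. best-execution review 26 days ago vs limit 30 → met
4. material compliance findings open 5 > 3 → not met
5. advisory agreement template absent → not met
6. business-continuity plan absent → not met
7. privacy notice absent → not met
8. Form ADV amendment 547 days ago vs limit 540 → not met
9. custody surprise examination 763 days ago vs limit 730 → not met
10. compliance program review 63 days ago vs limit 60 → not met
11. code-of-ethics attestation 699 days ago vs limit 730 → met
Not met: 1, 2, 4, 5, 6, 7, 8, 9, 10

1, 2, 4, 5, 6, 7, 8, 9, 10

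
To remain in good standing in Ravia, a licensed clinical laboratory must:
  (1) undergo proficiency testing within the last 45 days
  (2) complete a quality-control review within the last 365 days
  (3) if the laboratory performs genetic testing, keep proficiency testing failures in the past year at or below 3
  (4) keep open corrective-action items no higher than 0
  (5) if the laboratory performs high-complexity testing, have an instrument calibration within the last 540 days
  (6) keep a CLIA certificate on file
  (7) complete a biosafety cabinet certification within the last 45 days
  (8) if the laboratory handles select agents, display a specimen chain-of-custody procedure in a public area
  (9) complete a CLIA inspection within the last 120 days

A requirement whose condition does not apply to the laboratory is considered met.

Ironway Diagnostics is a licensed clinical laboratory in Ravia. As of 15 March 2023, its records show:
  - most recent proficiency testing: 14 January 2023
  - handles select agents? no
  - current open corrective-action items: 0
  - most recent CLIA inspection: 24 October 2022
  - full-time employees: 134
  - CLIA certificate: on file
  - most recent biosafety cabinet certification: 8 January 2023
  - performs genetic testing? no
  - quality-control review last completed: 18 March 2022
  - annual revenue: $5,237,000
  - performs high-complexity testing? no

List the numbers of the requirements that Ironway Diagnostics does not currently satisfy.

1, 7, 9

1. proficiency testing 60 days ago vs limit 45 → not met
2. quality-control review 362 days ago vs limit 365 → met
3. condition 'performs genetic testing' does not hold → requirement n/a → met
4. open corrective-action items 0 ≤ 0 → met
5. condition 'performs high-complexity testing' does not hold → requirement n/a → met
6. CLIA certificate present → met
7. biosafety cabinet certification 66 days ago vs limit 45 → not met
8. condition 'handles select agents' does not hold → requirement n/a → met
9. CLIA inspection 142 days ago vs limit 120 → not met
Not met: 1, 7, 9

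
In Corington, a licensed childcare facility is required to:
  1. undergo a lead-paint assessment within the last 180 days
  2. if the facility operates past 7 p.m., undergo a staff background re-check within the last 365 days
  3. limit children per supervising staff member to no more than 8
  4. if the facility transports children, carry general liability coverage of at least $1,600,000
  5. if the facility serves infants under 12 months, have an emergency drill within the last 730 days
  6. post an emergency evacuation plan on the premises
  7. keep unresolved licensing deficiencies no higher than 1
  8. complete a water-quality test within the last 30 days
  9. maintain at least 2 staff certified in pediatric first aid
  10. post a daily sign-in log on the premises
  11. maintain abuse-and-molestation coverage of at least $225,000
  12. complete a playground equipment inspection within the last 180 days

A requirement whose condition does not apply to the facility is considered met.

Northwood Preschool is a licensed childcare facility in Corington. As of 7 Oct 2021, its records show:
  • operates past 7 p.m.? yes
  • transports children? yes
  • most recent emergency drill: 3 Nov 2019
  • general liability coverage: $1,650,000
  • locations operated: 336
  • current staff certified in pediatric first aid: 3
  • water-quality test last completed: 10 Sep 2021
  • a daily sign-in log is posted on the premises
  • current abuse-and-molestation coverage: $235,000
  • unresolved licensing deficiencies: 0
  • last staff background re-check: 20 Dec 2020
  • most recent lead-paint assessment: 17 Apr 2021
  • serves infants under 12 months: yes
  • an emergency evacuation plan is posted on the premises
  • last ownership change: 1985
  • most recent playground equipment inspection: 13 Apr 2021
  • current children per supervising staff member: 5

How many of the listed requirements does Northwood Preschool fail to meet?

1. lead-paint assessment 173 days ago vs limit 180 → met
2. condition 'operates past 7 p.m.' holds; staff background re-check 291 days ago vs limit 365 → met
3. children per supervising staff member 5 ≤ 8 → met
4. condition 'transports children' holds; general liability coverage $1,650,000 ≥ $1,600,000 → met
5. condition 'serves infants under 12 months' holds; emergency drill 704 days ago vs limit 730 → met
6. emergency evacuation plan present → met
7. unresolved licensing deficiencies 0 ≤ 1 → met
8. water-quality test 27 days ago vs limit 30 → met
9. staff certified in pediatric first aid 3 ≥ 2 → met
10. daily sign-in log present → met
11. abuse-and-molestation coverage $235,000 ≥ $225,000 → met
12. playground equipment inspection 177 days ago vs limit 180 → met
Not met: 0 of 12

0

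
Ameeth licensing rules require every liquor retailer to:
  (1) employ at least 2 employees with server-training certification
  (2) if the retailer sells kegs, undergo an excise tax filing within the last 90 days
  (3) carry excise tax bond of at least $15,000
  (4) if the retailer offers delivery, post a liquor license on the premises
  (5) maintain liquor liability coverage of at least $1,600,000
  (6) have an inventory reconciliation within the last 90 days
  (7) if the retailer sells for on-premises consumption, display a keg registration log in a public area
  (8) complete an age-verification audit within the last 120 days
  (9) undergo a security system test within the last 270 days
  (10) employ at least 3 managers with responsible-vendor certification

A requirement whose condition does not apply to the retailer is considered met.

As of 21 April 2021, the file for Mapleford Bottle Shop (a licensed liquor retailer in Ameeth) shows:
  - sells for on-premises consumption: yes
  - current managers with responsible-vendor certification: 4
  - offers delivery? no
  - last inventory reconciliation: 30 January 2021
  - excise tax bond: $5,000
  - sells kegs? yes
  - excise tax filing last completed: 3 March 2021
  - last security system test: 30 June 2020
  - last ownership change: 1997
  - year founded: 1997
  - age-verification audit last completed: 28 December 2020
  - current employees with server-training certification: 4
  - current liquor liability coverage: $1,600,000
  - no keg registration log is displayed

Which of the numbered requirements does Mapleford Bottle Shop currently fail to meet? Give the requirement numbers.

1. employees with server-training certification 4 ≥ 2 → met
2. condition 'sells kegs' holds; excise tax filing 49 days ago vs limit 90 → met
3. excise tax bond $5,000 < $15,000 → not met
4. condition 'offers delivery' does not hold → requirement n/a → met
5. liquor liability coverage $1,600,000 ≥ $1,600,000 → met
6. inventory reconciliation 81 days ago vs limit 90 → met
7. condition 'sells for on-premises consumption' holds; keg registration log absent → not met
8. age-verification audit 114 days ago vs limit 120 → met
9. security system test 295 days ago vs limit 270 → not met
10. managers with responsible-vendor certification 4 ≥ 3 → met
Not met: 3, 7, 9

3, 7, 9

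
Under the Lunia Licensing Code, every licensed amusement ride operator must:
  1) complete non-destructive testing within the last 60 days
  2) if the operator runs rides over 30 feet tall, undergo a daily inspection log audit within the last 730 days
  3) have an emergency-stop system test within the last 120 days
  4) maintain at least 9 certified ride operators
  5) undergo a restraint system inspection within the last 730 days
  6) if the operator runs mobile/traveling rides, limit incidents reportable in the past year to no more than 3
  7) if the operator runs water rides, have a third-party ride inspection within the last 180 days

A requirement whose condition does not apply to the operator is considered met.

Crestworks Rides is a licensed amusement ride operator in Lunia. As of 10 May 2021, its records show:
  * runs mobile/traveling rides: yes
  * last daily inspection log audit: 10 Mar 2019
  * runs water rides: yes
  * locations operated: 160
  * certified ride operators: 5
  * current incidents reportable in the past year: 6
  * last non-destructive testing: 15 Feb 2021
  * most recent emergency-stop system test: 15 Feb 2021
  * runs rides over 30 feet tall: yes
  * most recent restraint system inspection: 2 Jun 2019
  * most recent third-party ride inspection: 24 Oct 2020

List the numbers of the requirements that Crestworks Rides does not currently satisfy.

1. non-destructive testing 84 days ago vs limit 60 → not met
2. condition 'runs rides over 30 feet tall' holds; daily inspection log audit 792 days ago vs limit 730 → not met
3. emergency-stop system test 84 days ago vs limit 120 → met
4. certified ride operators 5 < 9 → not met
5. restraint system inspection 708 days ago vs limit 730 → met
6. condition 'runs mobile/traveling rides' holds; incidents reportable in the past year 6 > 3 → not met
7. condition 'runs water rides' holds; third-party ride inspection 198 days ago vs limit 180 → not met
Not met: 1, 2, 4, 6, 7

1, 2, 4, 6, 7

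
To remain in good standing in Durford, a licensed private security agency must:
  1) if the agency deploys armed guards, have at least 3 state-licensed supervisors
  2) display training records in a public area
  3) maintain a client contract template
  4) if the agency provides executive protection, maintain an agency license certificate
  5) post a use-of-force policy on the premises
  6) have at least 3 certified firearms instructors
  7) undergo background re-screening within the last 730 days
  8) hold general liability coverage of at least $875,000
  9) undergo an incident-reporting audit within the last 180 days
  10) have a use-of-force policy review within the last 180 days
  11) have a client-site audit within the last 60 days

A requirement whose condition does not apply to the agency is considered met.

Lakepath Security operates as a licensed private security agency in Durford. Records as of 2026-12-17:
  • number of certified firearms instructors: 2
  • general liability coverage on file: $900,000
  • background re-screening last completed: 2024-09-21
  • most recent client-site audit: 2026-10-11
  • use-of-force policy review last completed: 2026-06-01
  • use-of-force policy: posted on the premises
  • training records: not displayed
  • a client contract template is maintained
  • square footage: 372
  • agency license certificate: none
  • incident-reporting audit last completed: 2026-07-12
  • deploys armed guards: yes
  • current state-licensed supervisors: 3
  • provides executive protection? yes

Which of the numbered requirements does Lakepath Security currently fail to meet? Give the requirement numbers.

1. condition 'deploys armed guards' holds; state-licensed supervisors 3 ≥ 3 → met
2. training records absent → not met
3. client contract template present → met
4. condition 'provides executive protection' holds; agency license certificate absent → not met
5. use-of-force policy present → met
6. certified firearms instructors 2 < 3 → not met
7. background re-screening 817 days ago vs limit 730 → not met
8. general liability coverage $900,000 ≥ $875,000 → met
9. incident-reporting audit 158 days ago vs limit 180 → met
10. use-of-force policy review 199 days ago vs limit 180 → not met
11. client-site audit 67 days ago vs limit 60 → not met
Not met: 2, 4, 6, 7, 10, 11

2, 4, 6, 7, 10, 11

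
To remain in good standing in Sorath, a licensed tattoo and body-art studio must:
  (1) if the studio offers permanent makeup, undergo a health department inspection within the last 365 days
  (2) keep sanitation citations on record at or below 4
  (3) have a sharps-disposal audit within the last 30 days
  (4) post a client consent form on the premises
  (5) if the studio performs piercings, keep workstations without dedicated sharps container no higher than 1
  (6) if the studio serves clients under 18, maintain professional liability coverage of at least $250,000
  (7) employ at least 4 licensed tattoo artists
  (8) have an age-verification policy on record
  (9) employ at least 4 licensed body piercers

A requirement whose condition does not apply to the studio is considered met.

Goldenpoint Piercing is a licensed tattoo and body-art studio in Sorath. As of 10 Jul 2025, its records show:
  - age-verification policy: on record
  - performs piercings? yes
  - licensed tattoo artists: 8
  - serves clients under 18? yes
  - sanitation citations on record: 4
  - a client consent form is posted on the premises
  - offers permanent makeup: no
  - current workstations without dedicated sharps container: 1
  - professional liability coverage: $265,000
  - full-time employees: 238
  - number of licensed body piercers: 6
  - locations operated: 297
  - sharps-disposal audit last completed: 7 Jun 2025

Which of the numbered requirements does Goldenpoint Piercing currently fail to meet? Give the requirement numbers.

1. condition 'offers permanent makeup' does not hold → requirement n/a → met
2. sanitation citations on record 4 ≤ 4 → met
3. sharps-disposal audit 33 days ago vs limit 30 → not met
4. client consent form present → met
5. condition 'performs piercings' holds; workstations without dedicated sharps container 1 ≤ 1 → met
6. condition 'serves clients under 18' holds; professional liability coverage $265,000 ≥ $250,000 → met
7. licensed tattoo artists 8 ≥ 4 → met
8. age-verification policy present → met
9. licensed body piercers 6 ≥ 4 → met
Not met: 3

3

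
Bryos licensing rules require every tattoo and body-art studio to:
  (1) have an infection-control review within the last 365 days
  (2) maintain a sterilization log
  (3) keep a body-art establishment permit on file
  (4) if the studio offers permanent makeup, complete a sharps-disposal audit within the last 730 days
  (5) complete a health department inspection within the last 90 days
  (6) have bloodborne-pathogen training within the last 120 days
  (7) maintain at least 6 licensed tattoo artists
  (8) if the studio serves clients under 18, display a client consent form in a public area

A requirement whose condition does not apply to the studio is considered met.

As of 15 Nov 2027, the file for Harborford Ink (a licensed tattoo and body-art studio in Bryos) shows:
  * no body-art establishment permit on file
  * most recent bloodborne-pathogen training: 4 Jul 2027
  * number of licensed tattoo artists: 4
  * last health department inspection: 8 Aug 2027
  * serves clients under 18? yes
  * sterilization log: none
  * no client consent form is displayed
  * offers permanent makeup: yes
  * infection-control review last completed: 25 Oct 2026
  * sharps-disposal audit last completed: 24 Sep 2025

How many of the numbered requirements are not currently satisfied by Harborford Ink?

8

1. infection-control review 386 days ago vs limit 365 → not met
2. sterilization log absent → not met
3. body-art establishment permit absent → not met
4. condition 'offers permanent makeup' holds; sharps-disposal audit 782 days ago vs limit 730 → not met
5. health department inspection 99 days ago vs limit 90 → not met
6. bloodborne-pathogen training 134 days ago vs limit 120 → not met
7. licensed tattoo artists 4 < 6 → not met
8. condition 'serves clients under 18' holds; client consent form absent → not met
Not met: 8 of 8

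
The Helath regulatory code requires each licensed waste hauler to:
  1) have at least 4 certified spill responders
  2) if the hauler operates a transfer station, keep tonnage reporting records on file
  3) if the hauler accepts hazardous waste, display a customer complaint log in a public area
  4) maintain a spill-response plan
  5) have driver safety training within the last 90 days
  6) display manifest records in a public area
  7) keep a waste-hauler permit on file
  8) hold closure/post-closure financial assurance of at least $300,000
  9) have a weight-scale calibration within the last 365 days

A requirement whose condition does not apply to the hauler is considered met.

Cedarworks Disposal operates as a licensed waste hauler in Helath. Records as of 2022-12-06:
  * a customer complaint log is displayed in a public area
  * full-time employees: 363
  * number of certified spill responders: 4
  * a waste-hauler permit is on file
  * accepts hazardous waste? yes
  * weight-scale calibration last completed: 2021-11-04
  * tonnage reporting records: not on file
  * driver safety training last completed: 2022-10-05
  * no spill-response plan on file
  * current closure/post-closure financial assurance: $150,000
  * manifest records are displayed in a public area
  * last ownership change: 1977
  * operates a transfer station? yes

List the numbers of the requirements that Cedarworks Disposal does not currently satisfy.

1. certified spill responders 4 ≥ 4 → met
2. condition 'operates a transfer station' holds; tonnage reporting records absent → not met
3. condition 'accepts hazardous waste' holds; customer complaint log present → met
4. spill-response plan absent → not met
5. driver safety training 62 days ago vs limit 90 → met
6. manifest records present → met
7. waste-hauler permit present → met
8. closure/post-closure financial assurance $150,000 < $300,000 → not met
9. weight-scale calibration 397 days ago vs limit 365 → not met
Not met: 2, 4, 8, 9

2, 4, 8, 9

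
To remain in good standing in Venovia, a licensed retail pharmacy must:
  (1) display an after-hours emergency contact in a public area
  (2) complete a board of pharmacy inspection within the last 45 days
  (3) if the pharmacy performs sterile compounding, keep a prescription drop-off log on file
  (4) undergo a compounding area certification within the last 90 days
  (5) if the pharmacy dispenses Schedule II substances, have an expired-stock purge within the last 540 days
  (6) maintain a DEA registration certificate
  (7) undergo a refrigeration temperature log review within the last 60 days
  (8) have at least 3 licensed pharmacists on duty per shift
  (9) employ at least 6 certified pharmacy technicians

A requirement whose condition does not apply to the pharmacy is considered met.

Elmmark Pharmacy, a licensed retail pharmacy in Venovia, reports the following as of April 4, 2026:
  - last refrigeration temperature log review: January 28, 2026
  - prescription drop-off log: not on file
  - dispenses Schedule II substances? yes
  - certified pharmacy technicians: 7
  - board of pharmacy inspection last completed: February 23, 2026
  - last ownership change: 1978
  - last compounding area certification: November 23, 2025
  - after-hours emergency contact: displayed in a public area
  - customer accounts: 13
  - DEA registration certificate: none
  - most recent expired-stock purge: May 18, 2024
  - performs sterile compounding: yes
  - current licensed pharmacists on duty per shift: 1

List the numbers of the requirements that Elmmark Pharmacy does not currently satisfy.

3, 4, 5, 6, 7, 8

1. after-hours emergency contact present → met
2. board of pharmacy inspection 40 days ago vs limit 45 → met
3. condition 'performs sterile compounding' holds; prescription drop-off log absent → not met
4. compounding area certification 132 days ago vs limit 90 → not met
5. condition 'dispenses Schedule II substances' holds; expired-stock purge 686 days ago vs limit 540 → not met
6. DEA registration certificate absent → not met
7. refrigeration temperature log review 66 days ago vs limit 60 → not met
8. licensed pharmacists on duty per shift 1 < 3 → not met
9. certified pharmacy technicians 7 ≥ 6 → met
Not met: 3, 4, 5, 6, 7, 8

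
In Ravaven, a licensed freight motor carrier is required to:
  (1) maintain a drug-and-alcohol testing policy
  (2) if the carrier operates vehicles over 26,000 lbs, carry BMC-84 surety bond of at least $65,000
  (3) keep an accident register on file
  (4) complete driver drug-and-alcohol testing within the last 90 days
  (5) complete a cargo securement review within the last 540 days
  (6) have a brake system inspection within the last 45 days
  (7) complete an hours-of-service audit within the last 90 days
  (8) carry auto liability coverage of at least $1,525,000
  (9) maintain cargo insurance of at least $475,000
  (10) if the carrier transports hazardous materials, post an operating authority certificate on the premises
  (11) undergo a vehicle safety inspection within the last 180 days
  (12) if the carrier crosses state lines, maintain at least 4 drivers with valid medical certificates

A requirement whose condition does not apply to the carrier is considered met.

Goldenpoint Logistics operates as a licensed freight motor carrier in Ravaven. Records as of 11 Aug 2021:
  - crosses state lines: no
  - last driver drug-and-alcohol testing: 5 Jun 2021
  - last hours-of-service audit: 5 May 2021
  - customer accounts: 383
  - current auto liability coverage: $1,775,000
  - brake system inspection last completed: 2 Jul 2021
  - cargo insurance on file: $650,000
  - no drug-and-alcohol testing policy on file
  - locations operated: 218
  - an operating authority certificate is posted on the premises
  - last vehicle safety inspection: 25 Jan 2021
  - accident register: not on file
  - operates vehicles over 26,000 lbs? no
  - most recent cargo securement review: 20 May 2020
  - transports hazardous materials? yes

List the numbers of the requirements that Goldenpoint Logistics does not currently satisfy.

1, 3, 7, 11

1. drug-and-alcohol testing policy absent → not met
2. condition 'operates vehicles over 26,000 lbs' does not hold → requirement n/a → met
3. accident register absent → not met
4. driver drug-and-alcohol testing 67 days ago vs limit 90 → met
5. cargo securement review 448 days ago vs limit 540 → met
6. brake system inspection 40 days ago vs limit 45 → met
7. hours-of-service audit 98 days ago vs limit 90 → not met
8. auto liability coverage $1,775,000 ≥ $1,525,000 → met
9. cargo insurance $650,000 ≥ $475,000 → met
10. condition 'transports hazardous materials' holds; operating authority certificate present → met
11. vehicle safety inspection 198 days ago vs limit 180 → not met
12. condition 'crosses state lines' does not hold → requirement n/a → met
Not met: 1, 3, 7, 11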